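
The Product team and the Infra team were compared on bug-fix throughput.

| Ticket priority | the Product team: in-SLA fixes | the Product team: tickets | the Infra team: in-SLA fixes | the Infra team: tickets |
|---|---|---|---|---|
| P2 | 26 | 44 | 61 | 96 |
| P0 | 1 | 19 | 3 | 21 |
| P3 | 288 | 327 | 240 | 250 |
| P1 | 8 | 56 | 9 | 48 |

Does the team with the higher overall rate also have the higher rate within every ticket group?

P2: the Product team 26/44 = 59.1%, the Infra team 61/96 = 63.5% → the Infra team
P0: the Product team 1/19 = 5.3%, the Infra team 3/21 = 14.3% → the Infra team
P3: the Product team 288/327 = 88.1%, the Infra team 240/250 = 96.0% → the Infra team
P1: the Product team 8/56 = 14.3%, the Infra team 9/48 = 18.8% → the Infra team
Overall: the Product team 323/446 = 72.4%, the Infra team 313/415 = 75.4% → the Infra team
The Infra team wins overall and in every ticket group — no reversal.

Yes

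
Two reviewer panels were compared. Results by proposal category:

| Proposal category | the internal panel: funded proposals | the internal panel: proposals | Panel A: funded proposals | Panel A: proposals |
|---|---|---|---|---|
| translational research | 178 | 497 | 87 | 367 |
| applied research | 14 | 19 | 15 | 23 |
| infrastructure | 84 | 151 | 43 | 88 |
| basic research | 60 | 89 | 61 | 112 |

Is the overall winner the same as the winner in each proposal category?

Yes

Translational research: the internal panel 178/497 = 35.8%, Panel A 87/367 = 23.7% → the internal panel
Applied research: the internal panel 14/19 = 73.7%, Panel A 15/23 = 65.2% → the internal panel
Infrastructure: the internal panel 84/151 = 55.6%, Panel A 43/88 = 48.9% → the internal panel
Basic research: the internal panel 60/89 = 67.4%, Panel A 61/112 = 54.5% → the internal panel
Overall: the internal panel 336/756 = 44.4%, Panel A 206/590 = 34.9% → the internal panel
The internal panel wins overall and in every proposal group — no reversal.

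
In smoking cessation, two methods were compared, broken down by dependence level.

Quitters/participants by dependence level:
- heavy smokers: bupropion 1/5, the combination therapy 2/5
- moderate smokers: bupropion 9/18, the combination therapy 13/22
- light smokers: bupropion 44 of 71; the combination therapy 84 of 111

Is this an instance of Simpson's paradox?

Heavy smokers: bupropion 1/5 = 20.0%, the combination therapy 2/5 = 40.0% → the combination therapy
Moderate smokers: bupropion 9/18 = 50.0%, the combination therapy 13/22 = 59.1% → the combination therapy
Light smokers: bupropion 44/71 = 62.0%, the combination therapy 84/111 = 75.7% → the combination therapy
Overall: bupropion 54/94 = 57.4%, the combination therapy 99/138 = 71.7% → the combination therapy
The combination therapy wins overall and in every dependence group — no reversal.

No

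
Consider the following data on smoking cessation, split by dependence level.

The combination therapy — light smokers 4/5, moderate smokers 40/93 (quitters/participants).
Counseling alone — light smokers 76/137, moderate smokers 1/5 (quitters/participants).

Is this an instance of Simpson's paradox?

Yes

Light smokers: the combination therapy 4/5 = 80.0%, counseling alone 76/137 = 55.5% → the combination therapy
Moderate smokers: the combination therapy 40/93 = 43.0%, counseling alone 1/5 = 20.0% → the combination therapy
Overall: the combination therapy 44/98 = 44.9%, counseling alone 77/142 = 54.2% → counseling alone
The combination therapy wins each dependence group but counseling alone wins overall — the comparison reverses. The combination therapy's participants skew toward moderate smokers, which has a lower base rate.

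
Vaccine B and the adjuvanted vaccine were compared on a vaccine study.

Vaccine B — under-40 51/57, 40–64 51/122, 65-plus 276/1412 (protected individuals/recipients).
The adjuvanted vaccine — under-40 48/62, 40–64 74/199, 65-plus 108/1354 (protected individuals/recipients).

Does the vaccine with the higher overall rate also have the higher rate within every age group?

Yes

Under-40: Vaccine B 51/57 = 89.5%, the adjuvanted vaccine 48/62 = 77.4% → Vaccine B
40–64: Vaccine B 51/122 = 41.8%, the adjuvanted vaccine 74/199 = 37.2% → Vaccine B
65-plus: Vaccine B 276/1412 = 19.5%, the adjuvanted vaccine 108/1354 = 8.0% → Vaccine B
Overall: Vaccine B 378/1591 = 23.8%, the adjuvanted vaccine 230/1615 = 14.2% → Vaccine B
Vaccine B wins overall and in every age group — no reversal.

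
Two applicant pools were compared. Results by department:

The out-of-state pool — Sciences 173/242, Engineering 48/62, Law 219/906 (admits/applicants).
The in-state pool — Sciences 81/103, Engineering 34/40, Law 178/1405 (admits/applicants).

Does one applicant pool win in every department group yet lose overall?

No

Sciences: the out-of-state pool 173/242 = 71.5%, the in-state pool 81/103 = 78.6% → the in-state pool
Engineering: the out-of-state pool 48/62 = 77.4%, the in-state pool 34/40 = 85.0% → the in-state pool
Law: the out-of-state pool 219/906 = 24.2%, the in-state pool 178/1405 = 12.7% → the out-of-state pool
Overall: the out-of-state pool 440/1210 = 36.4%, the in-state pool 293/1548 = 18.9% → the out-of-state pool
Neither sweeps: the out-of-state pool wins 1 of 3 groups, the in-state pool wins 2. The out-of-state pool wins overall but not every group — no Simpson reversal.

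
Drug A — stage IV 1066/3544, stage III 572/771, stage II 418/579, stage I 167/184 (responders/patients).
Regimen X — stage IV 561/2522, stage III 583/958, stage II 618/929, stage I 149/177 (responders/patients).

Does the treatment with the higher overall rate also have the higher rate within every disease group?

Stage IV: Drug A 1066/3544 = 30.1%, Regimen X 561/2522 = 22.2% → Drug A
Stage III: Drug A 572/771 = 74.2%, Regimen X 583/958 = 60.9% → Drug A
Stage II: Drug A 418/579 = 72.2%, Regimen X 618/929 = 66.5% → Drug A
Stage I: Drug A 167/184 = 90.8%, Regimen X 149/177 = 84.2% → Drug A
Overall: Drug A 2223/5078 = 43.8%, Regimen X 1911/4586 = 41.7% → Drug A
Drug A wins overall and in every disease group — no reversal.

Yes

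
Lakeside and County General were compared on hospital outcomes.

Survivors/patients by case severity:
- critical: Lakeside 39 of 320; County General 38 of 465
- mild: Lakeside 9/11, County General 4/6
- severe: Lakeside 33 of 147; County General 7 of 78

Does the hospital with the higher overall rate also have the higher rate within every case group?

Yes

Critical: Lakeside 39/320 = 12.2%, County General 38/465 = 8.2% → Lakeside
Mild: Lakeside 9/11 = 81.8%, County General 4/6 = 66.7% → Lakeside
Severe: Lakeside 33/147 = 22.4%, County General 7/78 = 9.0% → Lakeside
Overall: Lakeside 81/478 = 16.9%, County General 49/549 = 8.9% → Lakeside
Lakeside wins overall and in every case group — no reversal.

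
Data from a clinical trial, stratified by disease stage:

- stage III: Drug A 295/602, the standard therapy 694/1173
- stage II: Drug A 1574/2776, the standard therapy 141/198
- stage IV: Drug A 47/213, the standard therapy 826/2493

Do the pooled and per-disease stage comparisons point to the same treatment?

No

Stage III: Drug A 295/602 = 49.0%, the standard therapy 694/1173 = 59.2% → the standard therapy
Stage II: Drug A 1574/2776 = 56.7%, the standard therapy 141/198 = 71.2% → the standard therapy
Stage IV: Drug A 47/213 = 22.1%, the standard therapy 826/2493 = 33.1% → the standard therapy
Overall: Drug A 1916/3591 = 53.4%, the standard therapy 1661/3864 = 43.0% → Drug A
The standard therapy wins each disease group but Drug A wins overall — the comparison reverses. The standard therapy's patients skew toward stage IV, which has a lower base rate.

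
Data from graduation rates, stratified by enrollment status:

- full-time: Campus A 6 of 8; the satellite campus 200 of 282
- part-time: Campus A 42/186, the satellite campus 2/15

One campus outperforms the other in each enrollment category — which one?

Full-time: Campus A 6/8 = 75.0%, the satellite campus 200/282 = 70.9% → Campus A
Part-time: Campus A 42/186 = 22.6%, the satellite campus 2/15 = 13.3% → Campus A
Campus A has the higher rate in both groups.

Campus A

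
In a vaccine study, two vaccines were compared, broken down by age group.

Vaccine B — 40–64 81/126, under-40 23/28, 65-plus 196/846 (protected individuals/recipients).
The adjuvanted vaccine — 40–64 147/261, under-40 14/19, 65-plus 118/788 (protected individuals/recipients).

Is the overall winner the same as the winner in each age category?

Yes

40–64: Vaccine B 81/126 = 64.3%, the adjuvanted vaccine 147/261 = 56.3% → Vaccine B
Under-40: Vaccine B 23/28 = 82.1%, the adjuvanted vaccine 14/19 = 73.7% → Vaccine B
65-plus: Vaccine B 196/846 = 23.2%, the adjuvanted vaccine 118/788 = 15.0% → Vaccine B
Overall: Vaccine B 300/1000 = 30.0%, the adjuvanted vaccine 279/1068 = 26.1% → Vaccine B
Vaccine B wins overall and in every age group — no reversal.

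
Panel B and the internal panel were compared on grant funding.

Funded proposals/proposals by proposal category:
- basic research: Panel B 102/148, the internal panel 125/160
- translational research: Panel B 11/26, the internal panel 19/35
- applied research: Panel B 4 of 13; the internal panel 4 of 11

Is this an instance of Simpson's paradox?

Basic research: Panel B 102/148 = 68.9%, the internal panel 125/160 = 78.1% → the internal panel
Translational research: Panel B 11/26 = 42.3%, the internal panel 19/35 = 54.3% → the internal panel
Applied research: Panel B 4/13 = 30.8%, the internal panel 4/11 = 36.4% → the internal panel
Overall: Panel B 117/187 = 62.6%, the internal panel 148/206 = 71.8% → the internal panel
The internal panel wins overall and in every proposal group — no reversal.

No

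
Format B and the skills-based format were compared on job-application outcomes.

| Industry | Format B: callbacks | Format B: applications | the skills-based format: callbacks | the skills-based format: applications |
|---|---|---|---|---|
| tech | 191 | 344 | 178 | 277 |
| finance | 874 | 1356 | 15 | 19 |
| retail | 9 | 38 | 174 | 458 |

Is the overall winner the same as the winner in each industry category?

Tech: Format B 191/344 = 55.5%, the skills-based format 178/277 = 64.3% → the skills-based format
Finance: Format B 874/1356 = 64.5%, the skills-based format 15/19 = 78.9% → the skills-based format
Retail: Format B 9/38 = 23.7%, the skills-based format 174/458 = 38.0% → the skills-based format
Overall: Format B 1074/1738 = 61.8%, the skills-based format 367/754 = 48.7% → Format B
The skills-based format wins each industry group but Format B wins overall — the comparison reverses. The skills-based format's applications skew toward retail, which has a lower base rate.

No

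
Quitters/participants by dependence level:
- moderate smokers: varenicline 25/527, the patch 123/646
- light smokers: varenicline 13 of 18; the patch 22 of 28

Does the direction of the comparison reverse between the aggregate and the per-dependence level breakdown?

No

Moderate smokers: varenicline 25/527 = 4.7%, the patch 123/646 = 19.0% → the patch
Light smokers: varenicline 13/18 = 72.2%, the patch 22/28 = 78.6% → the patch
Overall: varenicline 38/545 = 7.0%, the patch 145/674 = 21.5% → the patch
The patch wins overall and in every dependence group — no reversal.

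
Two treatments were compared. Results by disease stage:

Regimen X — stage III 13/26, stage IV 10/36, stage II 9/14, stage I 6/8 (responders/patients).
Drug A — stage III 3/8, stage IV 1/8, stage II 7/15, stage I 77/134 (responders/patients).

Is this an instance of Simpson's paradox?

Yes

Stage III: Regimen X 13/26 = 50.0%, Drug A 3/8 = 37.5% → Regimen X
Stage IV: Regimen X 10/36 = 27.8%, Drug A 1/8 = 12.5% → Regimen X
Stage II: Regimen X 9/14 = 64.3%, Drug A 7/15 = 46.7% → Regimen X
Stage I: Regimen X 6/8 = 75.0%, Drug A 77/134 = 57.5% → Regimen X
Overall: Regimen X 38/84 = 45.2%, Drug A 88/165 = 53.3% → Drug A
Regimen X wins each disease group but Drug A wins overall — the comparison reverses. Regimen X's patients skew toward stage IV, which has a lower base rate.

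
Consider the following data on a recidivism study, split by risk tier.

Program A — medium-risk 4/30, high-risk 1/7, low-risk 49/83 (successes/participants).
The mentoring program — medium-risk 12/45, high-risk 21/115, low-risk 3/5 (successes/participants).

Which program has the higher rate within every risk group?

the mentoring program

Medium-risk: Program A 4/30 = 13.3%, the mentoring program 12/45 = 26.7% → the mentoring program
High-risk: Program A 1/7 = 14.3%, the mentoring program 21/115 = 18.3% → the mentoring program
Low-risk: Program A 49/83 = 59.0%, the mentoring program 3/5 = 60.0% → the mentoring program
The mentoring program has the higher rate in all 3 groups.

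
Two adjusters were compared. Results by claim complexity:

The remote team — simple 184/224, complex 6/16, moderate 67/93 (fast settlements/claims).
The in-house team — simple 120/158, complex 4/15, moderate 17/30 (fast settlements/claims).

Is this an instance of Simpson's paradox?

No

Simple: the remote team 184/224 = 82.1%, the in-house team 120/158 = 75.9% → the remote team
Complex: the remote team 6/16 = 37.5%, the in-house team 4/15 = 26.7% → the remote team
Moderate: the remote team 67/93 = 72.0%, the in-house team 17/30 = 56.7% → the remote team
Overall: the remote team 257/333 = 77.2%, the in-house team 141/203 = 69.5% → the remote team
The remote team wins overall and in every claim group — no reversal.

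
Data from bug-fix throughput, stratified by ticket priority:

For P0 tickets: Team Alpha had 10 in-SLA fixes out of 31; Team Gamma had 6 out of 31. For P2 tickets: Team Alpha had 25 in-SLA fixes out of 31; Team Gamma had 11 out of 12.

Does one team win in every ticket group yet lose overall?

No

P0: Team Alpha 10/31 = 32.3%, Team Gamma 6/31 = 19.4% → Team Alpha
P2: Team Alpha 25/31 = 80.6%, Team Gamma 11/12 = 91.7% → Team Gamma
Overall: Team Alpha 35/62 = 56.5%, Team Gamma 17/43 = 39.5% → Team Alpha
Neither sweeps: Team Alpha wins 1 of 2 groups, Team Gamma wins 1. Team Alpha wins overall but not every group — no Simpson reversal.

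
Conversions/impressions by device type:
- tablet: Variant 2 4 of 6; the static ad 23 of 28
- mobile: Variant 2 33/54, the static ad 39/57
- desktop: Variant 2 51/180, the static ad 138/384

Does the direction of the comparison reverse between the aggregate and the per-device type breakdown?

No

Tablet: Variant 2 4/6 = 66.7%, the static ad 23/28 = 82.1% → the static ad
Mobile: Variant 2 33/54 = 61.1%, the static ad 39/57 = 68.4% → the static ad
Desktop: Variant 2 51/180 = 28.3%, the static ad 138/384 = 35.9% → the static ad
Overall: Variant 2 88/240 = 36.7%, the static ad 200/469 = 42.6% → the static ad
The static ad wins overall and in every device group — no reversal.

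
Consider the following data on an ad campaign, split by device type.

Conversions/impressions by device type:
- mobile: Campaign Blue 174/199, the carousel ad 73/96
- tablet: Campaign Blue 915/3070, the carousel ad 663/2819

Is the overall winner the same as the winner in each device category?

Mobile: Campaign Blue 174/199 = 87.4%, the carousel ad 73/96 = 76.0% → Campaign Blue
Tablet: Campaign Blue 915/3070 = 29.8%, the carousel ad 663/2819 = 23.5% → Campaign Blue
Overall: Campaign Blue 1089/3269 = 33.3%, the carousel ad 736/2915 = 25.2% → Campaign Blue
Campaign Blue wins overall and in every device group — no reversal.

Yes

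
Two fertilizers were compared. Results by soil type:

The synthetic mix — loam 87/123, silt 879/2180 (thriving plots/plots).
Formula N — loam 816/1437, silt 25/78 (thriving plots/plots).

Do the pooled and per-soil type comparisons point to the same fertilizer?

No

Loam: the synthetic mix 87/123 = 70.7%, Formula N 816/1437 = 56.8% → the synthetic mix
Silt: the synthetic mix 879/2180 = 40.3%, Formula N 25/78 = 32.1% → the synthetic mix
Overall: the synthetic mix 966/2303 = 41.9%, Formula N 841/1515 = 55.5% → Formula N
The synthetic mix wins each soil group but Formula N wins overall — the comparison reverses. The synthetic mix's plots skew toward silt, which has a lower base rate.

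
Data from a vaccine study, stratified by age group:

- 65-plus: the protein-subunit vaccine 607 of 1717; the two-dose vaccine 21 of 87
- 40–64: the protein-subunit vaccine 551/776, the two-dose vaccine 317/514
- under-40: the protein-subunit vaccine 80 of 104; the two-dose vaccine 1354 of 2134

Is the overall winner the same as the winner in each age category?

65-plus: the protein-subunit vaccine 607/1717 = 35.4%, the two-dose vaccine 21/87 = 24.1% → the protein-subunit vaccine
40–64: the protein-subunit vaccine 551/776 = 71.0%, the two-dose vaccine 317/514 = 61.7% → the protein-subunit vaccine
Under-40: the protein-subunit vaccine 80/104 = 76.9%, the two-dose vaccine 1354/2134 = 63.4% → the protein-subunit vaccine
Overall: the protein-subunit vaccine 1238/2597 = 47.7%, the two-dose vaccine 1692/2735 = 61.9% → the two-dose vaccine
The protein-subunit vaccine wins each age group but the two-dose vaccine wins overall — the comparison reverses. The protein-subunit vaccine's recipients skew toward 65-plus, which has a lower base rate.

No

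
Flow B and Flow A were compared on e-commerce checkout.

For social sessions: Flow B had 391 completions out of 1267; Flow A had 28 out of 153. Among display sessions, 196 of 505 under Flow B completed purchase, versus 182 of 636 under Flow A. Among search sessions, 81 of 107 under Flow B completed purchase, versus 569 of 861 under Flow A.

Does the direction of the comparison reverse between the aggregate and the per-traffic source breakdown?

Social: Flow B 391/1267 = 30.9%, Flow A 28/153 = 18.3% → Flow B
Display: Flow B 196/505 = 38.8%, Flow A 182/636 = 28.6% → Flow B
Search: Flow B 81/107 = 75.7%, Flow A 569/861 = 66.1% → Flow B
Overall: Flow B 668/1879 = 35.6%, Flow A 779/1650 = 47.2% → Flow A
Flow B wins each traffic group but Flow A wins overall — the comparison reverses. Flow B's sessions skew toward social, which has a lower base rate.

Yes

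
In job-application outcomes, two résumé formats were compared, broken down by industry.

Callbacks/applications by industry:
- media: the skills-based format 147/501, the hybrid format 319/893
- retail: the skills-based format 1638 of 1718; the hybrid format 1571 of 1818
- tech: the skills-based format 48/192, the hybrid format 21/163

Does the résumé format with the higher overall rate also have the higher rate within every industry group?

No

Media: the skills-based format 147/501 = 29.3%, the hybrid format 319/893 = 35.7% → the hybrid format
Retail: the skills-based format 1638/1718 = 95.3%, the hybrid format 1571/1818 = 86.4% → the skills-based format
Tech: the skills-based format 48/192 = 25.0%, the hybrid format 21/163 = 12.9% → the skills-based format
Overall: the skills-based format 1833/2411 = 76.0%, the hybrid format 1911/2874 = 66.5% → the skills-based format
Neither sweeps: the skills-based format wins 2 of 3 groups, the hybrid format wins 1. The skills-based format wins overall but not every group — no Simpson reversal.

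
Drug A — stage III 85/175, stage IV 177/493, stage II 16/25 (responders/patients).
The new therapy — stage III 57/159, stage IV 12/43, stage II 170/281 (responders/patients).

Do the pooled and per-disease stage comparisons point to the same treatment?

No

Stage III: Drug A 85/175 = 48.6%, the new therapy 57/159 = 35.8% → Drug A
Stage IV: Drug A 177/493 = 35.9%, the new therapy 12/43 = 27.9% → Drug A
Stage II: Drug A 16/25 = 64.0%, the new therapy 170/281 = 60.5% → Drug A
Overall: Drug A 278/693 = 40.1%, the new therapy 239/483 = 49.5% → the new therapy
Drug A wins each disease group but the new therapy wins overall — the comparison reverses. Drug A's patients skew toward stage IV, which has a lower base rate.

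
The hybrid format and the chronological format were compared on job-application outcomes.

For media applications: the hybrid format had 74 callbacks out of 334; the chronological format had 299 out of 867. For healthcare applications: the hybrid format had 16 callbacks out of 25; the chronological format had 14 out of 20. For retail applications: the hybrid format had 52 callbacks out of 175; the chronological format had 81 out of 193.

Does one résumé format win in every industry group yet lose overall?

No

Media: the hybrid format 74/334 = 22.2%, the chronological format 299/867 = 34.5% → the chronological format
Healthcare: the hybrid format 16/25 = 64.0%, the chronological format 14/20 = 70.0% → the chronological format
Retail: the hybrid format 52/175 = 29.7%, the chronological format 81/193 = 42.0% → the chronological format
Overall: the hybrid format 142/534 = 26.6%, the chronological format 394/1080 = 36.5% → the chronological format
The chronological format wins overall and in every industry group — no reversal.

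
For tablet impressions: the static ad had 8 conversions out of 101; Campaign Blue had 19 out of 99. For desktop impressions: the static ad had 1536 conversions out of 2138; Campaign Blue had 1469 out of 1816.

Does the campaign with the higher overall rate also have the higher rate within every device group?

Tablet: the static ad 8/101 = 7.9%, Campaign Blue 19/99 = 19.2% → Campaign Blue
Desktop: the static ad 1536/2138 = 71.8%, Campaign Blue 1469/1816 = 80.9% → Campaign Blue
Overall: the static ad 1544/2239 = 69.0%, Campaign Blue 1488/1915 = 77.7% → Campaign Blue
Campaign Blue wins overall and in every device group — no reversal.

Yes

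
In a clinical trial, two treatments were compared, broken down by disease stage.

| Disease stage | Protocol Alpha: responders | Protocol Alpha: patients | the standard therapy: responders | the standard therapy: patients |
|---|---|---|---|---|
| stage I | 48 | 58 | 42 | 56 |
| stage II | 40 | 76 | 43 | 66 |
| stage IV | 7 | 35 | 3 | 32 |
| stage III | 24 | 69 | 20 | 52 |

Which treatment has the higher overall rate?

the standard therapy

Stage I: Protocol Alpha 48/58 = 82.8%, the standard therapy 42/56 = 75.0% → Protocol Alpha
Stage II: Protocol Alpha 40/76 = 52.6%, the standard therapy 43/66 = 65.2% → the standard therapy
Stage IV: Protocol Alpha 7/35 = 20.0%, the standard therapy 3/32 = 9.4% → Protocol Alpha
Stage III: Protocol Alpha 24/69 = 34.8%, the standard therapy 20/52 = 38.5% → the standard therapy
Overall: Protocol Alpha 119/238 = 50.0%, the standard therapy 108/206 = 52.4% → the standard therapy
(Neither sweeps every disease group, but the standard therapy has the higher pooled rate.)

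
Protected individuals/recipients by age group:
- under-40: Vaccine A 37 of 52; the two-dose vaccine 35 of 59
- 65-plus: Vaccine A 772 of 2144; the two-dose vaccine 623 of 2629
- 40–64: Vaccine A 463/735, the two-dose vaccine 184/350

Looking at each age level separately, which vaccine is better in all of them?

Vaccine A

Under-40: Vaccine A 37/52 = 71.2%, the two-dose vaccine 35/59 = 59.3% → Vaccine A
65-plus: Vaccine A 772/2144 = 36.0%, the two-dose vaccine 623/2629 = 23.7% → Vaccine A
40–64: Vaccine A 463/735 = 63.0%, the two-dose vaccine 184/350 = 52.6% → Vaccine A
Vaccine A has the higher rate in all 3 groups.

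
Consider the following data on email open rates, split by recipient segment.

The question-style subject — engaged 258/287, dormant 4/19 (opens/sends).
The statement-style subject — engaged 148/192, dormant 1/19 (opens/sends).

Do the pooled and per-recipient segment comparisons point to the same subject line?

Engaged: the question-style subject 258/287 = 89.9%, the statement-style subject 148/192 = 77.1% → the question-style subject
Dormant: the question-style subject 4/19 = 21.1%, the statement-style subject 1/19 = 5.3% → the question-style subject
Overall: the question-style subject 262/306 = 85.6%, the statement-style subject 149/211 = 70.6% → the question-style subject
The question-style subject wins overall and in every recipient group — no reversal.

Yes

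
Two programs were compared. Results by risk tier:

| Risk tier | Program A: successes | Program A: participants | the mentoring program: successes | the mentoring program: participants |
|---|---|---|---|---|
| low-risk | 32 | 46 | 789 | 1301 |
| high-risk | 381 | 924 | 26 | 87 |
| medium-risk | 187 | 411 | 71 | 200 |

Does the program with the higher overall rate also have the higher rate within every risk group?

No

Low-risk: Program A 32/46 = 69.6%, the mentoring program 789/1301 = 60.6% → Program A
High-risk: Program A 381/924 = 41.2%, the mentoring program 26/87 = 29.9% → Program A
Medium-risk: Program A 187/411 = 45.5%, the mentoring program 71/200 = 35.5% → Program A
Overall: Program A 600/1381 = 43.4%, the mentoring program 886/1588 = 55.8% → the mentoring program
Program A wins each risk group but the mentoring program wins overall — the comparison reverses. Program A's participants skew toward high-risk, which has a lower base rate.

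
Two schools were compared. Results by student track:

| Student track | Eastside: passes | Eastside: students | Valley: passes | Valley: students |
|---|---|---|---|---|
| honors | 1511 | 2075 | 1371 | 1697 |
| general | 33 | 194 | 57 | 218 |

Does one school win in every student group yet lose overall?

Honors: Eastside 1511/2075 = 72.8%, Valley 1371/1697 = 80.8% → Valley
General: Eastside 33/194 = 17.0%, Valley 57/218 = 26.1% → Valley
Overall: Eastside 1544/2269 = 68.0%, Valley 1428/1915 = 74.6% → Valley
Valley wins overall and in every student group — no reversal.

No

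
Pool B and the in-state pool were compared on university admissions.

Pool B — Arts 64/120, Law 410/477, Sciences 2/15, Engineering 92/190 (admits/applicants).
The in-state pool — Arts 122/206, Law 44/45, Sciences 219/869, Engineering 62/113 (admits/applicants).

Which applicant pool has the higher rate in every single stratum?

the in-state pool

Arts: Pool B 64/120 = 53.3%, the in-state pool 122/206 = 59.2% → the in-state pool
Law: Pool B 410/477 = 86.0%, the in-state pool 44/45 = 97.8% → the in-state pool
Sciences: Pool B 2/15 = 13.3%, the in-state pool 219/869 = 25.2% → the in-state pool
Engineering: Pool B 92/190 = 48.4%, the in-state pool 62/113 = 54.9% → the in-state pool
The in-state pool has the higher rate in all 4 groups.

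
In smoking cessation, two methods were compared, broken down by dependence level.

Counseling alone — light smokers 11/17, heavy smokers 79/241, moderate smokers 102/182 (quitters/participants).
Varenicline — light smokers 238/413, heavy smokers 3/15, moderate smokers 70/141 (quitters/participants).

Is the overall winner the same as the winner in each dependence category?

No

Light smokers: counseling alone 11/17 = 64.7%, varenicline 238/413 = 57.6% → counseling alone
Heavy smokers: counseling alone 79/241 = 32.8%, varenicline 3/15 = 20.0% → counseling alone
Moderate smokers: counseling alone 102/182 = 56.0%, varenicline 70/141 = 49.6% → counseling alone
Overall: counseling alone 192/440 = 43.6%, varenicline 311/569 = 54.7% → varenicline
Counseling alone wins each dependence group but varenicline wins overall — the comparison reverses. Counseling alone's participants skew toward heavy smokers, which has a lower base rate.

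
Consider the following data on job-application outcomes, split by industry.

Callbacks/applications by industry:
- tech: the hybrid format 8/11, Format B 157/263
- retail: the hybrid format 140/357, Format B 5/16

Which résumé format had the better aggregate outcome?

Format B

Tech: the hybrid format 8/11 = 72.7%, Format B 157/263 = 59.7% → the hybrid format
Retail: the hybrid format 140/357 = 39.2%, Format B 5/16 = 31.2% → the hybrid format
Overall: the hybrid format 148/368 = 40.2%, Format B 162/279 = 58.1% → Format B
(The hybrid format wins every industry group but Format B wins overall — the hybrid format's applications skew toward the low-rate retail group.)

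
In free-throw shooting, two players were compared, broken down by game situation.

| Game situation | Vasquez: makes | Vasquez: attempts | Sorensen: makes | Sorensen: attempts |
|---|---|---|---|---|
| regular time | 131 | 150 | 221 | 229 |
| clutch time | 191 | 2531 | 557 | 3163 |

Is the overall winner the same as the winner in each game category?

Yes

Regular time: Vasquez 131/150 = 87.3%, Sorensen 221/229 = 96.5% → Sorensen
Clutch time: Vasquez 191/2531 = 7.5%, Sorensen 557/3163 = 17.6% → Sorensen
Overall: Vasquez 322/2681 = 12.0%, Sorensen 778/3392 = 22.9% → Sorensen
Sorensen wins overall and in every game group — no reversal.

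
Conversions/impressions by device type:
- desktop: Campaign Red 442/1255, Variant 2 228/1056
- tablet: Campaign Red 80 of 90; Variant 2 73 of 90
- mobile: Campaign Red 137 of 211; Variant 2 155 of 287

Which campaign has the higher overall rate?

Campaign Red

Desktop: Campaign Red 442/1255 = 35.2%, Variant 2 228/1056 = 21.6% → Campaign Red
Tablet: Campaign Red 80/90 = 88.9%, Variant 2 73/90 = 81.1% → Campaign Red
Mobile: Campaign Red 137/211 = 64.9%, Variant 2 155/287 = 54.0% → Campaign Red
Overall: Campaign Red 659/1556 = 42.4%, Variant 2 456/1433 = 31.8% → Campaign Red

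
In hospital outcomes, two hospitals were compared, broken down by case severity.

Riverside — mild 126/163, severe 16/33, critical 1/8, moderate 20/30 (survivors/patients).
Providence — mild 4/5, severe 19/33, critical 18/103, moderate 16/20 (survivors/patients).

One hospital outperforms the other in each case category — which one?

Providence

Mild: Riverside 126/163 = 77.3%, Providence 4/5 = 80.0% → Providence
Severe: Riverside 16/33 = 48.5%, Providence 19/33 = 57.6% → Providence
Critical: Riverside 1/8 = 12.5%, Providence 18/103 = 17.5% → Providence
Moderate: Riverside 20/30 = 66.7%, Providence 16/20 = 80.0% → Providence
Providence has the higher rate in all 4 groups.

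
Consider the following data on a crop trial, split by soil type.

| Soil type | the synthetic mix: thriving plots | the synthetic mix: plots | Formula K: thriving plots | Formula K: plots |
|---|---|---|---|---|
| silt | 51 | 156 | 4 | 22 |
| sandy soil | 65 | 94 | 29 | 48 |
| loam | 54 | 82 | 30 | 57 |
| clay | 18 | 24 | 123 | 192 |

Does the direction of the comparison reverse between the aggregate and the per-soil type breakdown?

Silt: the synthetic mix 51/156 = 32.7%, Formula K 4/22 = 18.2% → the synthetic mix
Sandy soil: the synthetic mix 65/94 = 69.1%, Formula K 29/48 = 60.4% → the synthetic mix
Loam: the synthetic mix 54/82 = 65.9%, Formula K 30/57 = 52.6% → the synthetic mix
Clay: the synthetic mix 18/24 = 75.0%, Formula K 123/192 = 64.1% → the synthetic mix
Overall: the synthetic mix 188/356 = 52.8%, Formula K 186/319 = 58.3% → Formula K
The synthetic mix wins each soil group but Formula K wins overall — the comparison reverses. The synthetic mix's plots skew toward silt, which has a lower base rate.

Yes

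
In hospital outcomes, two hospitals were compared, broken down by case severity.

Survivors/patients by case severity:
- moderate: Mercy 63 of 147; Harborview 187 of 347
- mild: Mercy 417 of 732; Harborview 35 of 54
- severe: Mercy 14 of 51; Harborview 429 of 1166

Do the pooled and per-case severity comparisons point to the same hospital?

No

Moderate: Mercy 63/147 = 42.9%, Harborview 187/347 = 53.9% → Harborview
Mild: Mercy 417/732 = 57.0%, Harborview 35/54 = 64.8% → Harborview
Severe: Mercy 14/51 = 27.5%, Harborview 429/1166 = 36.8% → Harborview
Overall: Mercy 494/930 = 53.1%, Harborview 651/1567 = 41.5% → Mercy
Harborview wins each case group but Mercy wins overall — the comparison reverses. Harborview's patients skew toward severe, which has a lower base rate.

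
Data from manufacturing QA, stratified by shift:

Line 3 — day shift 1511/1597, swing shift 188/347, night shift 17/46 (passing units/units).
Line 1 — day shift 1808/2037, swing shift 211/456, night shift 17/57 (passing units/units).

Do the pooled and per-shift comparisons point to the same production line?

Day shift: Line 3 1511/1597 = 94.6%, Line 1 1808/2037 = 88.8% → Line 3
Swing shift: Line 3 188/347 = 54.2%, Line 1 211/456 = 46.3% → Line 3
Night shift: Line 3 17/46 = 37.0%, Line 1 17/57 = 29.8% → Line 3
Overall: Line 3 1716/1990 = 86.2%, Line 1 2036/2550 = 79.8% → Line 3
Line 3 wins overall and in every shift group — no reversal.

Yes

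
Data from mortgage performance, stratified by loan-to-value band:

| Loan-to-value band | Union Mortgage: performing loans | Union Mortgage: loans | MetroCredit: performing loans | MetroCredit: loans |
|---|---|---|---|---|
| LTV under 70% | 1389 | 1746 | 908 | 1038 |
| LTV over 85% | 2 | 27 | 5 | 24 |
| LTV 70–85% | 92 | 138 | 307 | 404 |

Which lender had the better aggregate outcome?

LTV under 70%: Union Mortgage 1389/1746 = 79.6%, MetroCredit 908/1038 = 87.5% → MetroCredit
LTV over 85%: Union Mortgage 2/27 = 7.4%, MetroCredit 5/24 = 20.8% → MetroCredit
LTV 70–85%: Union Mortgage 92/138 = 66.7%, MetroCredit 307/404 = 76.0% → MetroCredit
Overall: Union Mortgage 1483/1911 = 77.6%, MetroCredit 1220/1466 = 83.2% → MetroCredit

MetroCredit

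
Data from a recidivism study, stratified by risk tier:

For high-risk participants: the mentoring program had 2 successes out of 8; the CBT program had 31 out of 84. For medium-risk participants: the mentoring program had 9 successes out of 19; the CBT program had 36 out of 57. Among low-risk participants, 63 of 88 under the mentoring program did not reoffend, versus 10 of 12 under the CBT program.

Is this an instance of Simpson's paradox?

Yes

High-risk: the mentoring program 2/8 = 25.0%, the CBT program 31/84 = 36.9% → the CBT program
Medium-risk: the mentoring program 9/19 = 47.4%, the CBT program 36/57 = 63.2% → the CBT program
Low-risk: the mentoring program 63/88 = 71.6%, the CBT program 10/12 = 83.3% → the CBT program
Overall: the mentoring program 74/115 = 64.3%, the CBT program 77/153 = 50.3% → the mentoring program
The CBT program wins each risk group but the mentoring program wins overall — the comparison reverses. The CBT program's participants skew toward high-risk, which has a lower base rate.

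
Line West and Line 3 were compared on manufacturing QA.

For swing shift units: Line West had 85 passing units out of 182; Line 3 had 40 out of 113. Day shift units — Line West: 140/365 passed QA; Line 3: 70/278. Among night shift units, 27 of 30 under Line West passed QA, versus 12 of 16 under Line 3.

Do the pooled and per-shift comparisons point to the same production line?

Swing shift: Line West 85/182 = 46.7%, Line 3 40/113 = 35.4% → Line West
Day shift: Line West 140/365 = 38.4%, Line 3 70/278 = 25.2% → Line West
Night shift: Line West 27/30 = 90.0%, Line 3 12/16 = 75.0% → Line West
Overall: Line West 252/577 = 43.7%, Line 3 122/407 = 30.0% → Line West
Line West wins overall and in every shift group — no reversal.

Yes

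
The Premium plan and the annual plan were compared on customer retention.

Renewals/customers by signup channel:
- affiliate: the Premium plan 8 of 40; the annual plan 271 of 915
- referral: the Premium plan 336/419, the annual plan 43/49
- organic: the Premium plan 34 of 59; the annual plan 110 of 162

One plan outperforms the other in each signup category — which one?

Affiliate: the Premium plan 8/40 = 20.0%, the annual plan 271/915 = 29.6% → the annual plan
Referral: the Premium plan 336/419 = 80.2%, the annual plan 43/49 = 87.8% → the annual plan
Organic: the Premium plan 34/59 = 57.6%, the annual plan 110/162 = 67.9% → the annual plan
The annual plan has the higher rate in all 3 groups.

the annual plan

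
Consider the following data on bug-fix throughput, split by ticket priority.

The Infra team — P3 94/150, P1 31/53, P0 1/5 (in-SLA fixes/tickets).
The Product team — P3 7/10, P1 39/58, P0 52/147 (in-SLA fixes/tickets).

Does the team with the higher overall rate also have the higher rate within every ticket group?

No

P3: the Infra team 94/150 = 62.7%, the Product team 7/10 = 70.0% → the Product team
P1: the Infra team 31/53 = 58.5%, the Product team 39/58 = 67.2% → the Product team
P0: the Infra team 1/5 = 20.0%, the Product team 52/147 = 35.4% → the Product team
Overall: the Infra team 126/208 = 60.6%, the Product team 98/215 = 45.6% → the Infra team
The Product team wins each ticket group but the Infra team wins overall — the comparison reverses. The Product team's tickets skew toward P0, which has a lower base rate.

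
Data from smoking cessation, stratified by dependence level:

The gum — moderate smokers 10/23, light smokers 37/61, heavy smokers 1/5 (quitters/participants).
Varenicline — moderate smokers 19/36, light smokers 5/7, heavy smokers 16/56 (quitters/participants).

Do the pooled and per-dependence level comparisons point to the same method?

Moderate smokers: the gum 10/23 = 43.5%, varenicline 19/36 = 52.8% → varenicline
Light smokers: the gum 37/61 = 60.7%, varenicline 5/7 = 71.4% → varenicline
Heavy smokers: the gum 1/5 = 20.0%, varenicline 16/56 = 28.6% → varenicline
Overall: the gum 48/89 = 53.9%, varenicline 40/99 = 40.4% → the gum
Varenicline wins each dependence group but the gum wins overall — the comparison reverses. Varenicline's participants skew toward heavy smokers, which has a lower base rate.

No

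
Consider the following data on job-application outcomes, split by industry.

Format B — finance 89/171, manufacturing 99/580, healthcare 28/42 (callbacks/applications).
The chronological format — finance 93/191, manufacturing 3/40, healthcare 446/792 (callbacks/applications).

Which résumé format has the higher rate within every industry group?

Format B

Finance: Format B 89/171 = 52.0%, the chronological format 93/191 = 48.7% → Format B
Manufacturing: Format B 99/580 = 17.1%, the chronological format 3/40 = 7.5% → Format B
Healthcare: Format B 28/42 = 66.7%, the chronological format 446/792 = 56.3% → Format B
Format B has the higher rate in all 3 groups.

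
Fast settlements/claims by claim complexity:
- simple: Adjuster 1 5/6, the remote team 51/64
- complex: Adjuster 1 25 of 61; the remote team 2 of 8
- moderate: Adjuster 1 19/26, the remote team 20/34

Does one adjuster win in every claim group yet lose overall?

Simple: Adjuster 1 5/6 = 83.3%, the remote team 51/64 = 79.7% → Adjuster 1
Complex: Adjuster 1 25/61 = 41.0%, the remote team 2/8 = 25.0% → Adjuster 1
Moderate: Adjuster 1 19/26 = 73.1%, the remote team 20/34 = 58.8% → Adjuster 1
Overall: Adjuster 1 49/93 = 52.7%, the remote team 73/106 = 68.9% → the remote team
Adjuster 1 wins each claim group but the remote team wins overall — the comparison reverses. Adjuster 1's claims skew toward complex, which has a lower base rate.

Yes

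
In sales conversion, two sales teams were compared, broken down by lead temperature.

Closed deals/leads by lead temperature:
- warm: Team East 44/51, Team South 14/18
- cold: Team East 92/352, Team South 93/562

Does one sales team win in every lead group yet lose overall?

No

Warm: Team East 44/51 = 86.3%, Team South 14/18 = 77.8% → Team East
Cold: Team East 92/352 = 26.1%, Team South 93/562 = 16.5% → Team East
Overall: Team East 136/403 = 33.7%, Team South 107/580 = 18.4% → Team East
Team East wins overall and in every lead group — no reversal.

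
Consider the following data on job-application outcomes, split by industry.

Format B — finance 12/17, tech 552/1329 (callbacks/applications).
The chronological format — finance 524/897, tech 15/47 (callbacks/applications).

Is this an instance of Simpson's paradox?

Yes

Finance: Format B 12/17 = 70.6%, the chronological format 524/897 = 58.4% → Format B
Tech: Format B 552/1329 = 41.5%, the chronological format 15/47 = 31.9% → Format B
Overall: Format B 564/1346 = 41.9%, the chronological format 539/944 = 57.1% → the chronological format
Format B wins each industry group but the chronological format wins overall — the comparison reverses. Format B's applications skew toward tech, which has a lower base rate.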